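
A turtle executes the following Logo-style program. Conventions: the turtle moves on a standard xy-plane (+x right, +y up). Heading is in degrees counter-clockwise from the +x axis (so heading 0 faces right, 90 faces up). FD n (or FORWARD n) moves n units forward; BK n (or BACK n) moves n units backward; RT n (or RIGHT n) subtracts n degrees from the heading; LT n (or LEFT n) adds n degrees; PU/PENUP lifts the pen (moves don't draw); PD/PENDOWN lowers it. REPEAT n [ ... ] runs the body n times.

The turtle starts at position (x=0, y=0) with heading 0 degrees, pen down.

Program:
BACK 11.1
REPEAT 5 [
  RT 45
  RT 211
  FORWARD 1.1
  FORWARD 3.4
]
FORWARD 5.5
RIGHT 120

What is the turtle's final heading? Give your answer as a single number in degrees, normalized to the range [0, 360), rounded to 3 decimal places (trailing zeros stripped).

Answer: 40

Derivation:
Executing turtle program step by step:
Start: pos=(0,0), heading=0, pen down
BK 11.1: (0,0) -> (-11.1,0) [heading=0, draw]
REPEAT 5 [
  -- iteration 1/5 --
  RT 45: heading 0 -> 315
  RT 211: heading 315 -> 104
  FD 1.1: (-11.1,0) -> (-11.366,1.067) [heading=104, draw]
  FD 3.4: (-11.366,1.067) -> (-12.189,4.366) [heading=104, draw]
  -- iteration 2/5 --
  RT 45: heading 104 -> 59
  RT 211: heading 59 -> 208
  FD 1.1: (-12.189,4.366) -> (-13.16,3.85) [heading=208, draw]
  FD 3.4: (-13.16,3.85) -> (-16.162,2.254) [heading=208, draw]
  -- iteration 3/5 --
  RT 45: heading 208 -> 163
  RT 211: heading 163 -> 312
  FD 1.1: (-16.162,2.254) -> (-15.426,1.436) [heading=312, draw]
  FD 3.4: (-15.426,1.436) -> (-13.151,-1.09) [heading=312, draw]
  -- iteration 4/5 --
  RT 45: heading 312 -> 267
  RT 211: heading 267 -> 56
  FD 1.1: (-13.151,-1.09) -> (-12.536,-0.179) [heading=56, draw]
  FD 3.4: (-12.536,-0.179) -> (-10.634,2.64) [heading=56, draw]
  -- iteration 5/5 --
  RT 45: heading 56 -> 11
  RT 211: heading 11 -> 160
  FD 1.1: (-10.634,2.64) -> (-11.668,3.016) [heading=160, draw]
  FD 3.4: (-11.668,3.016) -> (-14.863,4.179) [heading=160, draw]
]
FD 5.5: (-14.863,4.179) -> (-20.031,6.06) [heading=160, draw]
RT 120: heading 160 -> 40
Final: pos=(-20.031,6.06), heading=40, 12 segment(s) drawn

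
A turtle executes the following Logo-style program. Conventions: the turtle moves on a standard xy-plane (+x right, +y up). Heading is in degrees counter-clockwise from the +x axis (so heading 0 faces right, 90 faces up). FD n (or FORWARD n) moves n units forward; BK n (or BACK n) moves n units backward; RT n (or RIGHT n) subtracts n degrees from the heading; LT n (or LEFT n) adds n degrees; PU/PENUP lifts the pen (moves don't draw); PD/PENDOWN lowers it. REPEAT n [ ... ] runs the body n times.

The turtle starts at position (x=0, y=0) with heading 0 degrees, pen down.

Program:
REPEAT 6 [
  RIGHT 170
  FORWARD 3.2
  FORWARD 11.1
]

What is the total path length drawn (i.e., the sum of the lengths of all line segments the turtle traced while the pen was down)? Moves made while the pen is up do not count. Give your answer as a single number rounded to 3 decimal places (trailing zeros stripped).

Executing turtle program step by step:
Start: pos=(0,0), heading=0, pen down
REPEAT 6 [
  -- iteration 1/6 --
  RT 170: heading 0 -> 190
  FD 3.2: (0,0) -> (-3.151,-0.556) [heading=190, draw]
  FD 11.1: (-3.151,-0.556) -> (-14.083,-2.483) [heading=190, draw]
  -- iteration 2/6 --
  RT 170: heading 190 -> 20
  FD 3.2: (-14.083,-2.483) -> (-11.076,-1.389) [heading=20, draw]
  FD 11.1: (-11.076,-1.389) -> (-0.645,2.408) [heading=20, draw]
  -- iteration 3/6 --
  RT 170: heading 20 -> 210
  FD 3.2: (-0.645,2.408) -> (-3.416,0.808) [heading=210, draw]
  FD 11.1: (-3.416,0.808) -> (-13.029,-4.742) [heading=210, draw]
  -- iteration 4/6 --
  RT 170: heading 210 -> 40
  FD 3.2: (-13.029,-4.742) -> (-10.578,-2.685) [heading=40, draw]
  FD 11.1: (-10.578,-2.685) -> (-2.075,4.45) [heading=40, draw]
  -- iteration 5/6 --
  RT 170: heading 40 -> 230
  FD 3.2: (-2.075,4.45) -> (-4.132,1.998) [heading=230, draw]
  FD 11.1: (-4.132,1.998) -> (-11.267,-6.505) [heading=230, draw]
  -- iteration 6/6 --
  RT 170: heading 230 -> 60
  FD 3.2: (-11.267,-6.505) -> (-9.667,-3.734) [heading=60, draw]
  FD 11.1: (-9.667,-3.734) -> (-4.117,5.879) [heading=60, draw]
]
Final: pos=(-4.117,5.879), heading=60, 12 segment(s) drawn

Segment lengths:
  seg 1: (0,0) -> (-3.151,-0.556), length = 3.2
  seg 2: (-3.151,-0.556) -> (-14.083,-2.483), length = 11.1
  seg 3: (-14.083,-2.483) -> (-11.076,-1.389), length = 3.2
  seg 4: (-11.076,-1.389) -> (-0.645,2.408), length = 11.1
  seg 5: (-0.645,2.408) -> (-3.416,0.808), length = 3.2
  seg 6: (-3.416,0.808) -> (-13.029,-4.742), length = 11.1
  seg 7: (-13.029,-4.742) -> (-10.578,-2.685), length = 3.2
  seg 8: (-10.578,-2.685) -> (-2.075,4.45), length = 11.1
  seg 9: (-2.075,4.45) -> (-4.132,1.998), length = 3.2
  seg 10: (-4.132,1.998) -> (-11.267,-6.505), length = 11.1
  seg 11: (-11.267,-6.505) -> (-9.667,-3.734), length = 3.2
  seg 12: (-9.667,-3.734) -> (-4.117,5.879), length = 11.1
Total = 85.8

Answer: 85.8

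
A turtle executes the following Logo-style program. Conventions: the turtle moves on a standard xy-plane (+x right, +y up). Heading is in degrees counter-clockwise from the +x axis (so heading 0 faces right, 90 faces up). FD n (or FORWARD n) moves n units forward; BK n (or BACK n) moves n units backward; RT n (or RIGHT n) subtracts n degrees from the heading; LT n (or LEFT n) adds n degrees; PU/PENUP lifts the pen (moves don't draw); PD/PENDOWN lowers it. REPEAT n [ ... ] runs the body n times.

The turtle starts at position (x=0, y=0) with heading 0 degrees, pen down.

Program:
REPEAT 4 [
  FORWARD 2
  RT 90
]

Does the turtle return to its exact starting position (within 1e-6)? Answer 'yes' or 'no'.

Answer: yes

Derivation:
Executing turtle program step by step:
Start: pos=(0,0), heading=0, pen down
REPEAT 4 [
  -- iteration 1/4 --
  FD 2: (0,0) -> (2,0) [heading=0, draw]
  RT 90: heading 0 -> 270
  -- iteration 2/4 --
  FD 2: (2,0) -> (2,-2) [heading=270, draw]
  RT 90: heading 270 -> 180
  -- iteration 3/4 --
  FD 2: (2,-2) -> (0,-2) [heading=180, draw]
  RT 90: heading 180 -> 90
  -- iteration 4/4 --
  FD 2: (0,-2) -> (0,0) [heading=90, draw]
  RT 90: heading 90 -> 0
]
Final: pos=(0,0), heading=0, 4 segment(s) drawn

Start position: (0, 0)
Final position: (0, 0)
Distance = 0; < 1e-6 -> CLOSED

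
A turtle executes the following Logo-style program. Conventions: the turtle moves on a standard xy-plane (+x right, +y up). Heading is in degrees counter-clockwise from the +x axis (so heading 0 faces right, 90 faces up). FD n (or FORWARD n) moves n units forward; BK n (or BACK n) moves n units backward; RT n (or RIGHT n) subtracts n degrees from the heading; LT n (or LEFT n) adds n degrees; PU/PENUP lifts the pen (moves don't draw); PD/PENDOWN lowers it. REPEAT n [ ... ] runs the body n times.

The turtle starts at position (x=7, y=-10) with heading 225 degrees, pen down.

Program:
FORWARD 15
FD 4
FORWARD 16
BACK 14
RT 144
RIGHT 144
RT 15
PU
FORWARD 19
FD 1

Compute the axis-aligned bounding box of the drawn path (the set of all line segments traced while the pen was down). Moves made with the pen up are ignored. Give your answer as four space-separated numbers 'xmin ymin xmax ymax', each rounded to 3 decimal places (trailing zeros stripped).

Executing turtle program step by step:
Start: pos=(7,-10), heading=225, pen down
FD 15: (7,-10) -> (-3.607,-20.607) [heading=225, draw]
FD 4: (-3.607,-20.607) -> (-6.435,-23.435) [heading=225, draw]
FD 16: (-6.435,-23.435) -> (-17.749,-34.749) [heading=225, draw]
BK 14: (-17.749,-34.749) -> (-7.849,-24.849) [heading=225, draw]
RT 144: heading 225 -> 81
RT 144: heading 81 -> 297
RT 15: heading 297 -> 282
PU: pen up
FD 19: (-7.849,-24.849) -> (-3.899,-43.434) [heading=282, move]
FD 1: (-3.899,-43.434) -> (-3.691,-44.412) [heading=282, move]
Final: pos=(-3.691,-44.412), heading=282, 4 segment(s) drawn

Segment endpoints: x in {-17.749, -7.849, -6.435, -3.607, 7}, y in {-34.749, -24.849, -23.435, -20.607, -10}
xmin=-17.749, ymin=-34.749, xmax=7, ymax=-10

Answer: -17.749 -34.749 7 -10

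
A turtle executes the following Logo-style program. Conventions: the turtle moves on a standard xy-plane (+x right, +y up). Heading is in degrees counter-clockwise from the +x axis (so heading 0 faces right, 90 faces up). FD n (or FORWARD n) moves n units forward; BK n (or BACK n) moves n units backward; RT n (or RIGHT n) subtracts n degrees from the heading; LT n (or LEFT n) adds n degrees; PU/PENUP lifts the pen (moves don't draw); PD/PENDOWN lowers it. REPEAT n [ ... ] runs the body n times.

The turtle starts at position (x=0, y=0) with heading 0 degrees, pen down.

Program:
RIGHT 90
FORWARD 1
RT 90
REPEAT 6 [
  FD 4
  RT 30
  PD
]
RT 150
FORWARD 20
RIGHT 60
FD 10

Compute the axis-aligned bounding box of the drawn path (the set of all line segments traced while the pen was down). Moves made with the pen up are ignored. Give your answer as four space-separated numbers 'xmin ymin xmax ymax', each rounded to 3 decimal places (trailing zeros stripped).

Executing turtle program step by step:
Start: pos=(0,0), heading=0, pen down
RT 90: heading 0 -> 270
FD 1: (0,0) -> (0,-1) [heading=270, draw]
RT 90: heading 270 -> 180
REPEAT 6 [
  -- iteration 1/6 --
  FD 4: (0,-1) -> (-4,-1) [heading=180, draw]
  RT 30: heading 180 -> 150
  PD: pen down
  -- iteration 2/6 --
  FD 4: (-4,-1) -> (-7.464,1) [heading=150, draw]
  RT 30: heading 150 -> 120
  PD: pen down
  -- iteration 3/6 --
  FD 4: (-7.464,1) -> (-9.464,4.464) [heading=120, draw]
  RT 30: heading 120 -> 90
  PD: pen down
  -- iteration 4/6 --
  FD 4: (-9.464,4.464) -> (-9.464,8.464) [heading=90, draw]
  RT 30: heading 90 -> 60
  PD: pen down
  -- iteration 5/6 --
  FD 4: (-9.464,8.464) -> (-7.464,11.928) [heading=60, draw]
  RT 30: heading 60 -> 30
  PD: pen down
  -- iteration 6/6 --
  FD 4: (-7.464,11.928) -> (-4,13.928) [heading=30, draw]
  RT 30: heading 30 -> 0
  PD: pen down
]
RT 150: heading 0 -> 210
FD 20: (-4,13.928) -> (-21.321,3.928) [heading=210, draw]
RT 60: heading 210 -> 150
FD 10: (-21.321,3.928) -> (-29.981,8.928) [heading=150, draw]
Final: pos=(-29.981,8.928), heading=150, 9 segment(s) drawn

Segment endpoints: x in {-29.981, -21.321, -9.464, -7.464, -7.464, -4, -4, 0, 0}, y in {-1, -1, 0, 1, 3.928, 4.464, 8.464, 8.928, 11.928, 13.928}
xmin=-29.981, ymin=-1, xmax=0, ymax=13.928

Answer: -29.981 -1 0 13.928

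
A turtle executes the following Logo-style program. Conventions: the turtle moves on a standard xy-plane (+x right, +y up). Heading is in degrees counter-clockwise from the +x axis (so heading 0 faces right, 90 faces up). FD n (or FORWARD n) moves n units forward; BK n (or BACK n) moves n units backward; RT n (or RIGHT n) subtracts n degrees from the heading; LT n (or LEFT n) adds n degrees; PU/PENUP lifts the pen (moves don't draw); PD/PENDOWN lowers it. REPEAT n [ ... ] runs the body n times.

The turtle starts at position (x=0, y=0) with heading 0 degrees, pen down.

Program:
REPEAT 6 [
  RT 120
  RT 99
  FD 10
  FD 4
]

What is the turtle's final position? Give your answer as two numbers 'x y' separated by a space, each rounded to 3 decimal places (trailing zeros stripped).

Answer: -9.109 9.599

Derivation:
Executing turtle program step by step:
Start: pos=(0,0), heading=0, pen down
REPEAT 6 [
  -- iteration 1/6 --
  RT 120: heading 0 -> 240
  RT 99: heading 240 -> 141
  FD 10: (0,0) -> (-7.771,6.293) [heading=141, draw]
  FD 4: (-7.771,6.293) -> (-10.88,8.81) [heading=141, draw]
  -- iteration 2/6 --
  RT 120: heading 141 -> 21
  RT 99: heading 21 -> 282
  FD 10: (-10.88,8.81) -> (-8.801,-0.971) [heading=282, draw]
  FD 4: (-8.801,-0.971) -> (-7.969,-4.884) [heading=282, draw]
  -- iteration 3/6 --
  RT 120: heading 282 -> 162
  RT 99: heading 162 -> 63
  FD 10: (-7.969,-4.884) -> (-3.429,4.026) [heading=63, draw]
  FD 4: (-3.429,4.026) -> (-1.613,7.591) [heading=63, draw]
  -- iteration 4/6 --
  RT 120: heading 63 -> 303
  RT 99: heading 303 -> 204
  FD 10: (-1.613,7.591) -> (-10.749,3.523) [heading=204, draw]
  FD 4: (-10.749,3.523) -> (-14.403,1.896) [heading=204, draw]
  -- iteration 5/6 --
  RT 120: heading 204 -> 84
  RT 99: heading 84 -> 345
  FD 10: (-14.403,1.896) -> (-4.744,-0.692) [heading=345, draw]
  FD 4: (-4.744,-0.692) -> (-0.88,-1.727) [heading=345, draw]
  -- iteration 6/6 --
  RT 120: heading 345 -> 225
  RT 99: heading 225 -> 126
  FD 10: (-0.88,-1.727) -> (-6.758,6.363) [heading=126, draw]
  FD 4: (-6.758,6.363) -> (-9.109,9.599) [heading=126, draw]
]
Final: pos=(-9.109,9.599), heading=126, 12 segment(s) drawn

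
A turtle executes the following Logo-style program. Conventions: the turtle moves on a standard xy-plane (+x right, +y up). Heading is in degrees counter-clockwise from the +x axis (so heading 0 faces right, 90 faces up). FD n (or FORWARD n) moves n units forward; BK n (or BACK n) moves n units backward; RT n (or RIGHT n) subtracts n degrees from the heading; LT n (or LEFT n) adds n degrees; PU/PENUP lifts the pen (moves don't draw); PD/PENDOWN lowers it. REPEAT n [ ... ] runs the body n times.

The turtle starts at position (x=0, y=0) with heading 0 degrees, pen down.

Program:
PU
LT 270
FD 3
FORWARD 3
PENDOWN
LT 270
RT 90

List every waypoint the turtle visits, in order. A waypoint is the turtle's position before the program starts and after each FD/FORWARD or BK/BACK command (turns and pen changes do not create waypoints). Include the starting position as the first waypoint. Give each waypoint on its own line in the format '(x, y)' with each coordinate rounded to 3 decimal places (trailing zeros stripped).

Executing turtle program step by step:
Start: pos=(0,0), heading=0, pen down
PU: pen up
LT 270: heading 0 -> 270
FD 3: (0,0) -> (0,-3) [heading=270, move]
FD 3: (0,-3) -> (0,-6) [heading=270, move]
PD: pen down
LT 270: heading 270 -> 180
RT 90: heading 180 -> 90
Final: pos=(0,-6), heading=90, 0 segment(s) drawn
Waypoints (3 total):
(0, 0)
(0, -3)
(0, -6)

Answer: (0, 0)
(0, -3)
(0, -6)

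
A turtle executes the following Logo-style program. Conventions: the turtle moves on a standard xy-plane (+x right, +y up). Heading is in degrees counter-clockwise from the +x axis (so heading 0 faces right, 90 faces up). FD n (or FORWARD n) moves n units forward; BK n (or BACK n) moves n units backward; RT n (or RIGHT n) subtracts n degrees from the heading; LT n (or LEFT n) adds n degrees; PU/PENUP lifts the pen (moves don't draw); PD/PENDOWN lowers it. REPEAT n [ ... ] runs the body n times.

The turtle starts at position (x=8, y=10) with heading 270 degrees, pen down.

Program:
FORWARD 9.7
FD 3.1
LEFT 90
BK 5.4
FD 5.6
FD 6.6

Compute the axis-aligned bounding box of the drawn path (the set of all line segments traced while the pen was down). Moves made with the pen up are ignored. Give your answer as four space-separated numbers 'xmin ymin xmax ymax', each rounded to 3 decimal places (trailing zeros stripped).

Executing turtle program step by step:
Start: pos=(8,10), heading=270, pen down
FD 9.7: (8,10) -> (8,0.3) [heading=270, draw]
FD 3.1: (8,0.3) -> (8,-2.8) [heading=270, draw]
LT 90: heading 270 -> 0
BK 5.4: (8,-2.8) -> (2.6,-2.8) [heading=0, draw]
FD 5.6: (2.6,-2.8) -> (8.2,-2.8) [heading=0, draw]
FD 6.6: (8.2,-2.8) -> (14.8,-2.8) [heading=0, draw]
Final: pos=(14.8,-2.8), heading=0, 5 segment(s) drawn

Segment endpoints: x in {2.6, 8, 8, 8, 8.2, 14.8}, y in {-2.8, -2.8, -2.8, 0.3, 10}
xmin=2.6, ymin=-2.8, xmax=14.8, ymax=10

Answer: 2.6 -2.8 14.8 10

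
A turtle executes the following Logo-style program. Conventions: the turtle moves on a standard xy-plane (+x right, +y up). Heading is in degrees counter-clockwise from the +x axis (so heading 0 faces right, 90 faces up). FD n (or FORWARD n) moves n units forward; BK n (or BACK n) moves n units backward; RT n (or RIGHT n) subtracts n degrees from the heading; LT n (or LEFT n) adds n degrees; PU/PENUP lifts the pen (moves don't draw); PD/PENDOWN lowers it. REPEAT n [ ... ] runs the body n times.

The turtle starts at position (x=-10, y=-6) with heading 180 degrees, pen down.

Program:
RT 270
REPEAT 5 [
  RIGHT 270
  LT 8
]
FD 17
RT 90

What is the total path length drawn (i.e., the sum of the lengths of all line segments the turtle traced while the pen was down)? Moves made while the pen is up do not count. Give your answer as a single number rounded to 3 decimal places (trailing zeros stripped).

Executing turtle program step by step:
Start: pos=(-10,-6), heading=180, pen down
RT 270: heading 180 -> 270
REPEAT 5 [
  -- iteration 1/5 --
  RT 270: heading 270 -> 0
  LT 8: heading 0 -> 8
  -- iteration 2/5 --
  RT 270: heading 8 -> 98
  LT 8: heading 98 -> 106
  -- iteration 3/5 --
  RT 270: heading 106 -> 196
  LT 8: heading 196 -> 204
  -- iteration 4/5 --
  RT 270: heading 204 -> 294
  LT 8: heading 294 -> 302
  -- iteration 5/5 --
  RT 270: heading 302 -> 32
  LT 8: heading 32 -> 40
]
FD 17: (-10,-6) -> (3.023,4.927) [heading=40, draw]
RT 90: heading 40 -> 310
Final: pos=(3.023,4.927), heading=310, 1 segment(s) drawn

Segment lengths:
  seg 1: (-10,-6) -> (3.023,4.927), length = 17
Total = 17

Answer: 17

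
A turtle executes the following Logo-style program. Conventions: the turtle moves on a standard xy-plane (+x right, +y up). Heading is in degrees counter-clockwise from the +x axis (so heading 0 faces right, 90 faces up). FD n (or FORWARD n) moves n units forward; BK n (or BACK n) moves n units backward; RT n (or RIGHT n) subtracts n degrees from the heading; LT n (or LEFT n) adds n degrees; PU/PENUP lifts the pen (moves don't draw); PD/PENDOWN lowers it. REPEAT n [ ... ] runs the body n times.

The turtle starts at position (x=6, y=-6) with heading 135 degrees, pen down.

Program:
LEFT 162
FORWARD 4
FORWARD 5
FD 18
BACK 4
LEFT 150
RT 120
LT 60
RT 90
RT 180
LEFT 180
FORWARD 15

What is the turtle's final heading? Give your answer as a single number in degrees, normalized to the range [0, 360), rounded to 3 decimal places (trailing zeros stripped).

Answer: 297

Derivation:
Executing turtle program step by step:
Start: pos=(6,-6), heading=135, pen down
LT 162: heading 135 -> 297
FD 4: (6,-6) -> (7.816,-9.564) [heading=297, draw]
FD 5: (7.816,-9.564) -> (10.086,-14.019) [heading=297, draw]
FD 18: (10.086,-14.019) -> (18.258,-30.057) [heading=297, draw]
BK 4: (18.258,-30.057) -> (16.442,-26.493) [heading=297, draw]
LT 150: heading 297 -> 87
RT 120: heading 87 -> 327
LT 60: heading 327 -> 27
RT 90: heading 27 -> 297
RT 180: heading 297 -> 117
LT 180: heading 117 -> 297
FD 15: (16.442,-26.493) -> (23.252,-39.858) [heading=297, draw]
Final: pos=(23.252,-39.858), heading=297, 5 segment(s) drawn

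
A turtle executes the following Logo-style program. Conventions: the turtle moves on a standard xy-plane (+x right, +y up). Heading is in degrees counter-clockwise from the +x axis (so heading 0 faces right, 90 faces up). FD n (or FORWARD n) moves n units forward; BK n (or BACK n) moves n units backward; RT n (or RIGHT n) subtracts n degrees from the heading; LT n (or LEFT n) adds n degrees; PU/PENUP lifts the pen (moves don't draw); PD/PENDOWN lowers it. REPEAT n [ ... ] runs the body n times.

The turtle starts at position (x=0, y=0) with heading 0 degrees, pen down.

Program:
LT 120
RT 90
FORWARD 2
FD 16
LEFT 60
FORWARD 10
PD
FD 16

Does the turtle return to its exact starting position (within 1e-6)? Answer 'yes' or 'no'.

Executing turtle program step by step:
Start: pos=(0,0), heading=0, pen down
LT 120: heading 0 -> 120
RT 90: heading 120 -> 30
FD 2: (0,0) -> (1.732,1) [heading=30, draw]
FD 16: (1.732,1) -> (15.588,9) [heading=30, draw]
LT 60: heading 30 -> 90
FD 10: (15.588,9) -> (15.588,19) [heading=90, draw]
PD: pen down
FD 16: (15.588,19) -> (15.588,35) [heading=90, draw]
Final: pos=(15.588,35), heading=90, 4 segment(s) drawn

Start position: (0, 0)
Final position: (15.588, 35)
Distance = 38.314; >= 1e-6 -> NOT closed

Answer: no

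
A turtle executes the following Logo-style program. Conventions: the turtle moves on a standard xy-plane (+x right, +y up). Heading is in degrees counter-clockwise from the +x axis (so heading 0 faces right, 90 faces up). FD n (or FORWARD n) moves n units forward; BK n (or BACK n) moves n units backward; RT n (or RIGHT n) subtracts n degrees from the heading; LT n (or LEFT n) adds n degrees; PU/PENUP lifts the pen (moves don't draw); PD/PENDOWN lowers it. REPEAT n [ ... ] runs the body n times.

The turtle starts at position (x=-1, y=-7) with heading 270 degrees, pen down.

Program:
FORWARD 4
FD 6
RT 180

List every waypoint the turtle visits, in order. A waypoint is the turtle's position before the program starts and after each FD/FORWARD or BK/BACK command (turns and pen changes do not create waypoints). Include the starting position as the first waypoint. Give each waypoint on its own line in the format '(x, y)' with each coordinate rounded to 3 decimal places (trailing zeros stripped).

Executing turtle program step by step:
Start: pos=(-1,-7), heading=270, pen down
FD 4: (-1,-7) -> (-1,-11) [heading=270, draw]
FD 6: (-1,-11) -> (-1,-17) [heading=270, draw]
RT 180: heading 270 -> 90
Final: pos=(-1,-17), heading=90, 2 segment(s) drawn
Waypoints (3 total):
(-1, -7)
(-1, -11)
(-1, -17)

Answer: (-1, -7)
(-1, -11)
(-1, -17)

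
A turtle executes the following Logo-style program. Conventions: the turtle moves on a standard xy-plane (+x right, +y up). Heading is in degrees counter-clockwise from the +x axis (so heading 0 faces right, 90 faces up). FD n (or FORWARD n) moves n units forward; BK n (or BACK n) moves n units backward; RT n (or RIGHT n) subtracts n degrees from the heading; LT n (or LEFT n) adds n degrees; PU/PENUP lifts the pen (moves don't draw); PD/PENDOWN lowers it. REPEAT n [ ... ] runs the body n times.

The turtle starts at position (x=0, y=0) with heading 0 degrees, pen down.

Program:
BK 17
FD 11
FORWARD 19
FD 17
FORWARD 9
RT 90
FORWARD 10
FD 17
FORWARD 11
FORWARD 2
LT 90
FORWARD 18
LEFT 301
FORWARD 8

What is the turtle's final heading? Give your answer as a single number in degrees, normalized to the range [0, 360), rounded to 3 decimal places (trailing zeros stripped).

Answer: 301

Derivation:
Executing turtle program step by step:
Start: pos=(0,0), heading=0, pen down
BK 17: (0,0) -> (-17,0) [heading=0, draw]
FD 11: (-17,0) -> (-6,0) [heading=0, draw]
FD 19: (-6,0) -> (13,0) [heading=0, draw]
FD 17: (13,0) -> (30,0) [heading=0, draw]
FD 9: (30,0) -> (39,0) [heading=0, draw]
RT 90: heading 0 -> 270
FD 10: (39,0) -> (39,-10) [heading=270, draw]
FD 17: (39,-10) -> (39,-27) [heading=270, draw]
FD 11: (39,-27) -> (39,-38) [heading=270, draw]
FD 2: (39,-38) -> (39,-40) [heading=270, draw]
LT 90: heading 270 -> 0
FD 18: (39,-40) -> (57,-40) [heading=0, draw]
LT 301: heading 0 -> 301
FD 8: (57,-40) -> (61.12,-46.857) [heading=301, draw]
Final: pos=(61.12,-46.857), heading=301, 11 segment(s) drawn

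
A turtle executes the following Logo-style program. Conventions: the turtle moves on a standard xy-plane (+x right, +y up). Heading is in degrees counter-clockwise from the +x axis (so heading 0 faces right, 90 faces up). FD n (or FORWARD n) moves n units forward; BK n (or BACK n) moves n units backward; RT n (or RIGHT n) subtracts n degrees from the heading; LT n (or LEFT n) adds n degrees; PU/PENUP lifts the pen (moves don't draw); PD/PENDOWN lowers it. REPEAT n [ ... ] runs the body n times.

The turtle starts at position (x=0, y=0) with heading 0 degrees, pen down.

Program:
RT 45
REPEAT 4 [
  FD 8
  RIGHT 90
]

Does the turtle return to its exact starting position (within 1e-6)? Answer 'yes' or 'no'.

Answer: yes

Derivation:
Executing turtle program step by step:
Start: pos=(0,0), heading=0, pen down
RT 45: heading 0 -> 315
REPEAT 4 [
  -- iteration 1/4 --
  FD 8: (0,0) -> (5.657,-5.657) [heading=315, draw]
  RT 90: heading 315 -> 225
  -- iteration 2/4 --
  FD 8: (5.657,-5.657) -> (0,-11.314) [heading=225, draw]
  RT 90: heading 225 -> 135
  -- iteration 3/4 --
  FD 8: (0,-11.314) -> (-5.657,-5.657) [heading=135, draw]
  RT 90: heading 135 -> 45
  -- iteration 4/4 --
  FD 8: (-5.657,-5.657) -> (0,0) [heading=45, draw]
  RT 90: heading 45 -> 315
]
Final: pos=(0,0), heading=315, 4 segment(s) drawn

Start position: (0, 0)
Final position: (0, 0)
Distance = 0; < 1e-6 -> CLOSED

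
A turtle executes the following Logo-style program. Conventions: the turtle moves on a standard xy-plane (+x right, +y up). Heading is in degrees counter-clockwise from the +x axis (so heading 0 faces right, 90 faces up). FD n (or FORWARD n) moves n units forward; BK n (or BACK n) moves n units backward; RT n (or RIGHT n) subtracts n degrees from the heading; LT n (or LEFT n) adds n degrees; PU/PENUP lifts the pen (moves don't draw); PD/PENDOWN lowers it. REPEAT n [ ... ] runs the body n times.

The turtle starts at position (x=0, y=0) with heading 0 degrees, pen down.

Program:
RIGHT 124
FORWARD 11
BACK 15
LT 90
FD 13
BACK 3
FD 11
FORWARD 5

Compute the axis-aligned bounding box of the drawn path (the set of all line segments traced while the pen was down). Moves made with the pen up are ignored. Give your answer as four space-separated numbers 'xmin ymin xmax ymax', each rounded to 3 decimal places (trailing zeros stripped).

Executing turtle program step by step:
Start: pos=(0,0), heading=0, pen down
RT 124: heading 0 -> 236
FD 11: (0,0) -> (-6.151,-9.119) [heading=236, draw]
BK 15: (-6.151,-9.119) -> (2.237,3.316) [heading=236, draw]
LT 90: heading 236 -> 326
FD 13: (2.237,3.316) -> (13.014,-3.953) [heading=326, draw]
BK 3: (13.014,-3.953) -> (10.527,-2.276) [heading=326, draw]
FD 11: (10.527,-2.276) -> (19.647,-8.427) [heading=326, draw]
FD 5: (19.647,-8.427) -> (23.792,-11.223) [heading=326, draw]
Final: pos=(23.792,-11.223), heading=326, 6 segment(s) drawn

Segment endpoints: x in {-6.151, 0, 2.237, 10.527, 13.014, 19.647, 23.792}, y in {-11.223, -9.119, -8.427, -3.953, -2.276, 0, 3.316}
xmin=-6.151, ymin=-11.223, xmax=23.792, ymax=3.316

Answer: -6.151 -11.223 23.792 3.316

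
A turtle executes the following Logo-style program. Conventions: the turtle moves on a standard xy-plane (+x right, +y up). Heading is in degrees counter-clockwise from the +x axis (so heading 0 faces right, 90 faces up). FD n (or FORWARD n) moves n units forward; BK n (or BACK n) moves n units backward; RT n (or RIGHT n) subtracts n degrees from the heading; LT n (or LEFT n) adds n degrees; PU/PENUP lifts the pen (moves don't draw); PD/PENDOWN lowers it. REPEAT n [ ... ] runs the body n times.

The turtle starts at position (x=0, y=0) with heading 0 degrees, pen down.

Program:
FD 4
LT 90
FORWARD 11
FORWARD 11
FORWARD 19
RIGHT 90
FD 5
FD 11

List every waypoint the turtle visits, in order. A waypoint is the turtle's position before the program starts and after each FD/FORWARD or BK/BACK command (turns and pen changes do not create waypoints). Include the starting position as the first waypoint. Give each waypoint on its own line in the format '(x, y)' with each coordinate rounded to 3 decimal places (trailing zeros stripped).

Answer: (0, 0)
(4, 0)
(4, 11)
(4, 22)
(4, 41)
(9, 41)
(20, 41)

Derivation:
Executing turtle program step by step:
Start: pos=(0,0), heading=0, pen down
FD 4: (0,0) -> (4,0) [heading=0, draw]
LT 90: heading 0 -> 90
FD 11: (4,0) -> (4,11) [heading=90, draw]
FD 11: (4,11) -> (4,22) [heading=90, draw]
FD 19: (4,22) -> (4,41) [heading=90, draw]
RT 90: heading 90 -> 0
FD 5: (4,41) -> (9,41) [heading=0, draw]
FD 11: (9,41) -> (20,41) [heading=0, draw]
Final: pos=(20,41), heading=0, 6 segment(s) drawn
Waypoints (7 total):
(0, 0)
(4, 0)
(4, 11)
(4, 22)
(4, 41)
(9, 41)
(20, 41)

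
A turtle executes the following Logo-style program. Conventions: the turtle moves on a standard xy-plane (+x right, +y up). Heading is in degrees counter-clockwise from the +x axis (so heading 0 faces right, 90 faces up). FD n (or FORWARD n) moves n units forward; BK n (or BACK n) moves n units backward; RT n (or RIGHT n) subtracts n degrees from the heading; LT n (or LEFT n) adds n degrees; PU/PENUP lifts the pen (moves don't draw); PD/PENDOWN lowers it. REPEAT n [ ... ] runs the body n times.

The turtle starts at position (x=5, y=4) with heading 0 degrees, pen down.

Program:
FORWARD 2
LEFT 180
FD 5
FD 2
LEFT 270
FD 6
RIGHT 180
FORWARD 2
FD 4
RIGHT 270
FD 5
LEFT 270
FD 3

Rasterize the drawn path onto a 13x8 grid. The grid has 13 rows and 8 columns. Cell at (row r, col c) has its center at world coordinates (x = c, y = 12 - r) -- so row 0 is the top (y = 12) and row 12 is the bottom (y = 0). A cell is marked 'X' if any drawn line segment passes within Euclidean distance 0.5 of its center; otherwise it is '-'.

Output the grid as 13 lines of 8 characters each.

Segment 0: (5,4) -> (7,4)
Segment 1: (7,4) -> (2,4)
Segment 2: (2,4) -> (0,4)
Segment 3: (0,4) -> (0,10)
Segment 4: (0,10) -> (0,8)
Segment 5: (0,8) -> (0,4)
Segment 6: (0,4) -> (5,4)
Segment 7: (5,4) -> (5,1)

Answer: --------
--------
X-------
X-------
X-------
X-------
X-------
X-------
XXXXXXXX
-----X--
-----X--
-----X--
--------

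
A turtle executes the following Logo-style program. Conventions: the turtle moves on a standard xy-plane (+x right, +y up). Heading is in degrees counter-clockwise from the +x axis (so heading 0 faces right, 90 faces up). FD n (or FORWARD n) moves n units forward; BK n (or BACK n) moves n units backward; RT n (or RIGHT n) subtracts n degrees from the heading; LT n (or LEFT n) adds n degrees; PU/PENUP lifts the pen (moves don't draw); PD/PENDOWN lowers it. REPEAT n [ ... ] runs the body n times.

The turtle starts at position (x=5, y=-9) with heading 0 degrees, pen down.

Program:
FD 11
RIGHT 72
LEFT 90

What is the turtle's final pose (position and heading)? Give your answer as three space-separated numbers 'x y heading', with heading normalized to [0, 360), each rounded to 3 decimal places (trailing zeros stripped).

Answer: 16 -9 18

Derivation:
Executing turtle program step by step:
Start: pos=(5,-9), heading=0, pen down
FD 11: (5,-9) -> (16,-9) [heading=0, draw]
RT 72: heading 0 -> 288
LT 90: heading 288 -> 18
Final: pos=(16,-9), heading=18, 1 segment(s) drawn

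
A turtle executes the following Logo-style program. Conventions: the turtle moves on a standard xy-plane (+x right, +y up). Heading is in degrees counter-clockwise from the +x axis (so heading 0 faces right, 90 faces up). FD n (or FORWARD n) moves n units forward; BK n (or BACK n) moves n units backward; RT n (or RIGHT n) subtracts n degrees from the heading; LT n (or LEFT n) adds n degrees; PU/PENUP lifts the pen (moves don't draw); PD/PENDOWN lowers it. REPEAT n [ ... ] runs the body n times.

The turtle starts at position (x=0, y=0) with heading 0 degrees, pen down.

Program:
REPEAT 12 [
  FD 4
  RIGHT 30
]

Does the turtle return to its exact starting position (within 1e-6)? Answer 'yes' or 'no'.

Answer: yes

Derivation:
Executing turtle program step by step:
Start: pos=(0,0), heading=0, pen down
REPEAT 12 [
  -- iteration 1/12 --
  FD 4: (0,0) -> (4,0) [heading=0, draw]
  RT 30: heading 0 -> 330
  -- iteration 2/12 --
  FD 4: (4,0) -> (7.464,-2) [heading=330, draw]
  RT 30: heading 330 -> 300
  -- iteration 3/12 --
  FD 4: (7.464,-2) -> (9.464,-5.464) [heading=300, draw]
  RT 30: heading 300 -> 270
  -- iteration 4/12 --
  FD 4: (9.464,-5.464) -> (9.464,-9.464) [heading=270, draw]
  RT 30: heading 270 -> 240
  -- iteration 5/12 --
  FD 4: (9.464,-9.464) -> (7.464,-12.928) [heading=240, draw]
  RT 30: heading 240 -> 210
  -- iteration 6/12 --
  FD 4: (7.464,-12.928) -> (4,-14.928) [heading=210, draw]
  RT 30: heading 210 -> 180
  -- iteration 7/12 --
  FD 4: (4,-14.928) -> (0,-14.928) [heading=180, draw]
  RT 30: heading 180 -> 150
  -- iteration 8/12 --
  FD 4: (0,-14.928) -> (-3.464,-12.928) [heading=150, draw]
  RT 30: heading 150 -> 120
  -- iteration 9/12 --
  FD 4: (-3.464,-12.928) -> (-5.464,-9.464) [heading=120, draw]
  RT 30: heading 120 -> 90
  -- iteration 10/12 --
  FD 4: (-5.464,-9.464) -> (-5.464,-5.464) [heading=90, draw]
  RT 30: heading 90 -> 60
  -- iteration 11/12 --
  FD 4: (-5.464,-5.464) -> (-3.464,-2) [heading=60, draw]
  RT 30: heading 60 -> 30
  -- iteration 12/12 --
  FD 4: (-3.464,-2) -> (0,0) [heading=30, draw]
  RT 30: heading 30 -> 0
]
Final: pos=(0,0), heading=0, 12 segment(s) drawn

Start position: (0, 0)
Final position: (0, 0)
Distance = 0; < 1e-6 -> CLOSED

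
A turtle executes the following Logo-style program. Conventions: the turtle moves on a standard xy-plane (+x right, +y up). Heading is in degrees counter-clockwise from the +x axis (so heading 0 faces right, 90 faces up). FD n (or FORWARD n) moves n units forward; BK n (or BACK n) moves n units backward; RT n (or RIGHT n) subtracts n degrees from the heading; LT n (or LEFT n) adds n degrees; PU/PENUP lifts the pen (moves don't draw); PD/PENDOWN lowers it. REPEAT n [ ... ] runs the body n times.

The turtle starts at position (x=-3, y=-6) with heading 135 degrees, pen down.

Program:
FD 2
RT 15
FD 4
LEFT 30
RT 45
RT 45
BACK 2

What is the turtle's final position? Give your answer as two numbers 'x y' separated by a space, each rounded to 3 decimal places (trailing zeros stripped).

Answer: -7.414 -2.854

Derivation:
Executing turtle program step by step:
Start: pos=(-3,-6), heading=135, pen down
FD 2: (-3,-6) -> (-4.414,-4.586) [heading=135, draw]
RT 15: heading 135 -> 120
FD 4: (-4.414,-4.586) -> (-6.414,-1.122) [heading=120, draw]
LT 30: heading 120 -> 150
RT 45: heading 150 -> 105
RT 45: heading 105 -> 60
BK 2: (-6.414,-1.122) -> (-7.414,-2.854) [heading=60, draw]
Final: pos=(-7.414,-2.854), heading=60, 3 segment(s) drawn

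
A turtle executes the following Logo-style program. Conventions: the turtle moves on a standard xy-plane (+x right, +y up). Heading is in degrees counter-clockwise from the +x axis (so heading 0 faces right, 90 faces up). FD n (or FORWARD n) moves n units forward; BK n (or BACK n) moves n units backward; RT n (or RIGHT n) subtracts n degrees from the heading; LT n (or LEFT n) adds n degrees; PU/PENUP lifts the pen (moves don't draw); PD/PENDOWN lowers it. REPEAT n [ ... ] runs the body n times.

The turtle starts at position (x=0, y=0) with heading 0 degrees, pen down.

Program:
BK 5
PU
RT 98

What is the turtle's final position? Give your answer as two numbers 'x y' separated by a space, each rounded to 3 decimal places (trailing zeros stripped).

Answer: -5 0

Derivation:
Executing turtle program step by step:
Start: pos=(0,0), heading=0, pen down
BK 5: (0,0) -> (-5,0) [heading=0, draw]
PU: pen up
RT 98: heading 0 -> 262
Final: pos=(-5,0), heading=262, 1 segment(s) drawn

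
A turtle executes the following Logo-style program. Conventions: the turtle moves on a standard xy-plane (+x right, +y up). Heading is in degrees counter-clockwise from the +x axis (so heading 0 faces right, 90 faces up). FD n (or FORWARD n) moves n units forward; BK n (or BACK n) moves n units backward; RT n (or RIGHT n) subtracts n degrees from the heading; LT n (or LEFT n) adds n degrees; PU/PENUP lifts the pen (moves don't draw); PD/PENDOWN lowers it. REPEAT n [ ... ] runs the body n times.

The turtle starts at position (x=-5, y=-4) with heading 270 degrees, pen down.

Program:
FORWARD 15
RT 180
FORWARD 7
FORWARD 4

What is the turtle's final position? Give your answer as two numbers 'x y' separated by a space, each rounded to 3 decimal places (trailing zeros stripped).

Executing turtle program step by step:
Start: pos=(-5,-4), heading=270, pen down
FD 15: (-5,-4) -> (-5,-19) [heading=270, draw]
RT 180: heading 270 -> 90
FD 7: (-5,-19) -> (-5,-12) [heading=90, draw]
FD 4: (-5,-12) -> (-5,-8) [heading=90, draw]
Final: pos=(-5,-8), heading=90, 3 segment(s) drawn

Answer: -5 -8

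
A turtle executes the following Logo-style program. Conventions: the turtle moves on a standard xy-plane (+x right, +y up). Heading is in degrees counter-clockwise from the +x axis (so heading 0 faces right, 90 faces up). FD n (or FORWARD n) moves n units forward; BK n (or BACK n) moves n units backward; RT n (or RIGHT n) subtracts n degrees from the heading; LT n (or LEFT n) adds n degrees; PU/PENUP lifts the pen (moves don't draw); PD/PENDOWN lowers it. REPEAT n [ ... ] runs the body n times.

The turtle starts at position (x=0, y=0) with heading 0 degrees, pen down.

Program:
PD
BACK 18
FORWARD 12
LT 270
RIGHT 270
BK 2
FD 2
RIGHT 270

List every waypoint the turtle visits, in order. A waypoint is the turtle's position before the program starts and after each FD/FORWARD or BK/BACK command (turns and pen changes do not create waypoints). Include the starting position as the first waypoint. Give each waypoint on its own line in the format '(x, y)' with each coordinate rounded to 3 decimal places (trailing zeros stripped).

Answer: (0, 0)
(-18, 0)
(-6, 0)
(-8, 0)
(-6, 0)

Derivation:
Executing turtle program step by step:
Start: pos=(0,0), heading=0, pen down
PD: pen down
BK 18: (0,0) -> (-18,0) [heading=0, draw]
FD 12: (-18,0) -> (-6,0) [heading=0, draw]
LT 270: heading 0 -> 270
RT 270: heading 270 -> 0
BK 2: (-6,0) -> (-8,0) [heading=0, draw]
FD 2: (-8,0) -> (-6,0) [heading=0, draw]
RT 270: heading 0 -> 90
Final: pos=(-6,0), heading=90, 4 segment(s) drawn
Waypoints (5 total):
(0, 0)
(-18, 0)
(-6, 0)
(-8, 0)
(-6, 0)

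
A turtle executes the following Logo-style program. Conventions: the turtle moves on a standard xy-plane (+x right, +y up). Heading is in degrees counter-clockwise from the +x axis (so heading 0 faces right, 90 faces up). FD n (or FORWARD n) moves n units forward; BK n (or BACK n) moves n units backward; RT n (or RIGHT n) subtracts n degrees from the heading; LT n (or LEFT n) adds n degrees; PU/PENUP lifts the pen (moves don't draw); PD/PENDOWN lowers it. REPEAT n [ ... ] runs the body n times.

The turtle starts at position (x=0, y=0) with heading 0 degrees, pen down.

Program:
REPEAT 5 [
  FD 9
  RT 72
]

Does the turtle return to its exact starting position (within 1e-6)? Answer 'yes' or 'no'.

Executing turtle program step by step:
Start: pos=(0,0), heading=0, pen down
REPEAT 5 [
  -- iteration 1/5 --
  FD 9: (0,0) -> (9,0) [heading=0, draw]
  RT 72: heading 0 -> 288
  -- iteration 2/5 --
  FD 9: (9,0) -> (11.781,-8.56) [heading=288, draw]
  RT 72: heading 288 -> 216
  -- iteration 3/5 --
  FD 9: (11.781,-8.56) -> (4.5,-13.85) [heading=216, draw]
  RT 72: heading 216 -> 144
  -- iteration 4/5 --
  FD 9: (4.5,-13.85) -> (-2.781,-8.56) [heading=144, draw]
  RT 72: heading 144 -> 72
  -- iteration 5/5 --
  FD 9: (-2.781,-8.56) -> (0,0) [heading=72, draw]
  RT 72: heading 72 -> 0
]
Final: pos=(0,0), heading=0, 5 segment(s) drawn

Start position: (0, 0)
Final position: (0, 0)
Distance = 0; < 1e-6 -> CLOSED

Answer: yes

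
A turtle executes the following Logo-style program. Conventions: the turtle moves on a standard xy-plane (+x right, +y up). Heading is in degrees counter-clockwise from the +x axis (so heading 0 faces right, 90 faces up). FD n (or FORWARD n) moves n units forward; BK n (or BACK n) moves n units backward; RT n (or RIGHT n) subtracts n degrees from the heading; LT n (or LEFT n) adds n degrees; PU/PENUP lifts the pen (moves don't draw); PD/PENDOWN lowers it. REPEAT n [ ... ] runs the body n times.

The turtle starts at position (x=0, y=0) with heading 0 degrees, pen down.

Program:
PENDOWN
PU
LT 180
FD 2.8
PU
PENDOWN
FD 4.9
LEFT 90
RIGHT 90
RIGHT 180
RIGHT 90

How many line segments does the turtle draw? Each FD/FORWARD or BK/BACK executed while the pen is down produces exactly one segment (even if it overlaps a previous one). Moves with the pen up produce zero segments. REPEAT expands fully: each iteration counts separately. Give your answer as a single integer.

Answer: 1

Derivation:
Executing turtle program step by step:
Start: pos=(0,0), heading=0, pen down
PD: pen down
PU: pen up
LT 180: heading 0 -> 180
FD 2.8: (0,0) -> (-2.8,0) [heading=180, move]
PU: pen up
PD: pen down
FD 4.9: (-2.8,0) -> (-7.7,0) [heading=180, draw]
LT 90: heading 180 -> 270
RT 90: heading 270 -> 180
RT 180: heading 180 -> 0
RT 90: heading 0 -> 270
Final: pos=(-7.7,0), heading=270, 1 segment(s) drawn
Segments drawn: 1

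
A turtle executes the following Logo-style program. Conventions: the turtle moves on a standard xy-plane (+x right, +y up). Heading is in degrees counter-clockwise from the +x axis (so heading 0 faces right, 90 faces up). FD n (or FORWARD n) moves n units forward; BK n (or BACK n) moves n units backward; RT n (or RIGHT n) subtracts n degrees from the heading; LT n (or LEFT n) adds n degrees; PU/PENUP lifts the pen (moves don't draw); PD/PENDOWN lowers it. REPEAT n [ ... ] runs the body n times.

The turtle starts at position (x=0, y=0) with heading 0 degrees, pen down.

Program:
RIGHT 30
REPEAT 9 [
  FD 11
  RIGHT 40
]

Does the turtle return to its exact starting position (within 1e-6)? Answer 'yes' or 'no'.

Executing turtle program step by step:
Start: pos=(0,0), heading=0, pen down
RT 30: heading 0 -> 330
REPEAT 9 [
  -- iteration 1/9 --
  FD 11: (0,0) -> (9.526,-5.5) [heading=330, draw]
  RT 40: heading 330 -> 290
  -- iteration 2/9 --
  FD 11: (9.526,-5.5) -> (13.289,-15.837) [heading=290, draw]
  RT 40: heading 290 -> 250
  -- iteration 3/9 --
  FD 11: (13.289,-15.837) -> (9.526,-26.173) [heading=250, draw]
  RT 40: heading 250 -> 210
  -- iteration 4/9 --
  FD 11: (9.526,-26.173) -> (0,-31.673) [heading=210, draw]
  RT 40: heading 210 -> 170
  -- iteration 5/9 --
  FD 11: (0,-31.673) -> (-10.833,-29.763) [heading=170, draw]
  RT 40: heading 170 -> 130
  -- iteration 6/9 --
  FD 11: (-10.833,-29.763) -> (-17.904,-21.337) [heading=130, draw]
  RT 40: heading 130 -> 90
  -- iteration 7/9 --
  FD 11: (-17.904,-21.337) -> (-17.904,-10.337) [heading=90, draw]
  RT 40: heading 90 -> 50
  -- iteration 8/9 --
  FD 11: (-17.904,-10.337) -> (-10.833,-1.91) [heading=50, draw]
  RT 40: heading 50 -> 10
  -- iteration 9/9 --
  FD 11: (-10.833,-1.91) -> (0,0) [heading=10, draw]
  RT 40: heading 10 -> 330
]
Final: pos=(0,0), heading=330, 9 segment(s) drawn

Start position: (0, 0)
Final position: (0, 0)
Distance = 0; < 1e-6 -> CLOSED

Answer: yes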